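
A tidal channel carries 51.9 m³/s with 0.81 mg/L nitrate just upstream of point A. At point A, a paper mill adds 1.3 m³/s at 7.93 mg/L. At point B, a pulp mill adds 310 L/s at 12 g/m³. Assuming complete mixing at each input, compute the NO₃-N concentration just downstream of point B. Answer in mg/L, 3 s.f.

1.05 mg/L

After input A: C = (51.9·0.81 + 1.3·7.93) / 53.2 = 0.984 mg/L.
310 L/s = 0.31 m³/s.
After input B: C = (53.2·0.984 + 0.31·12) / 53.51 = 1.048 mg/L.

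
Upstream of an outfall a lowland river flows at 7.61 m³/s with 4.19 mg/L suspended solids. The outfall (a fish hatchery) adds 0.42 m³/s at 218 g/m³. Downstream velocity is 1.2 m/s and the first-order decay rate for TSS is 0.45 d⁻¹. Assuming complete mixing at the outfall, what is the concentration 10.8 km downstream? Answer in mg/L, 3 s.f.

After complete mixing, C₀ = (0.42·218 + 7.61·4.19) / 8.03 = 15.37 mg/L.
Travel time t = 1.08e+04 m / 1.2 m/s = 9000 s = 0.1042 d.
C = 15.37·exp(−0.45·0.1042) = 15.37·0.9542 = 14.67 mg/L.

14.7 mg/L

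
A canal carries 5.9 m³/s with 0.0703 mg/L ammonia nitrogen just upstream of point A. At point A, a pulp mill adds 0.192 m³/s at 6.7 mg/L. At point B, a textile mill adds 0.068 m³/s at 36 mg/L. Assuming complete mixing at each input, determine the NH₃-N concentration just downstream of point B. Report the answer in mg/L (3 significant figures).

0.674 mg/L

After input A: C = (5.9·0.0703 + 0.192·6.7) / 6.092 = 0.2792 mg/L.
After input B: C = (6.092·0.2792 + 0.068·36) / 6.16 = 0.6736 mg/L.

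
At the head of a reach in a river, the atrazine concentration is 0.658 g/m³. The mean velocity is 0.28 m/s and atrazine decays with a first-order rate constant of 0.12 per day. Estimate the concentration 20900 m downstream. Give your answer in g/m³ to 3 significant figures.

0.593 g/m³

Travel time t = 20900 m / 0.28 m/s = 2.09e+04/0.28 = 7.464e+04 s = 0.8639 d.
First-order decay: C = 0.658·exp(−0.12·0.8639) = 0.658·0.9015 = 0.5932 g/m³.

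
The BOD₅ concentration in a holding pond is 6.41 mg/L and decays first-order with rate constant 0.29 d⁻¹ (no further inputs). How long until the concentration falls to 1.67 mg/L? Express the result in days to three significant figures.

t = ln(C₀/C)/k = ln(6.41/1.67)/0.29 = 1.345/0.29 = 4.638 d.

4.64 d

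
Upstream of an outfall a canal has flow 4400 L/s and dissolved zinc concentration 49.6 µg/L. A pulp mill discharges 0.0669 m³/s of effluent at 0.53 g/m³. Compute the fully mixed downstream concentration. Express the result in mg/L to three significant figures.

0.0568 mg/L

4400 L/s = 4.4 m³/s.
49.6 µg/L = 0.0496 mg/L.
Flow-weighted mixing gives C = (0.0669·0.53 + 4.4·0.0496) / (0.0669 + 4.4) = 0.2537/4.467 = 0.05679 mg/L.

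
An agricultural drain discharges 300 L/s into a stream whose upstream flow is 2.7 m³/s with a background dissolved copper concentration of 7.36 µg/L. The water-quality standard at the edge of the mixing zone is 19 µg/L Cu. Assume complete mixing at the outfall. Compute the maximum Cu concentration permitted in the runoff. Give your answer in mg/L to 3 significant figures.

300 L/s = 0.3 m³/s.
7.36 µg/L = 0.00736 mg/L.
19 µg/L = 0.019 mg/L.
Mass balance: 0.019·3 = 0.3·Cₑ + 2.7·0.00736.
Cₑ = (0.057 − 0.01987) / 0.3 = 0.1238 mg/L.

0.124 mg/L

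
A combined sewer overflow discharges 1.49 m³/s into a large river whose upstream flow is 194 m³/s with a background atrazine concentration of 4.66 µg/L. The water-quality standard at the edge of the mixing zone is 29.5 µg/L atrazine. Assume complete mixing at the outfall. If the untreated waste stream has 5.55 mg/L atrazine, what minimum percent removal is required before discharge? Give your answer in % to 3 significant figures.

4.66 µg/L = 0.00466 mg/L.
29.5 µg/L = 0.0295 mg/L.
Mass balance: 0.0295·195.5 = 1.49·Cₑ + 194·0.00466.
Cₑ = (5.767 − 0.904) / 1.49 = 3.264 mg/L.
Required removal = 1 − 3.264/5.55 = 41.19 %.

41.2 %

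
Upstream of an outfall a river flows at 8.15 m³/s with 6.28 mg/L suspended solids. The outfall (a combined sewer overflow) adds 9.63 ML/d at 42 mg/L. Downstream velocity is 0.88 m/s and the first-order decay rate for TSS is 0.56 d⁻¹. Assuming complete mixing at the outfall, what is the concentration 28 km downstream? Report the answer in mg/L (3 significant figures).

9.63 ML/d = 0.1115 m³/s.
After complete mixing, C₀ = (0.1115·42 + 8.15·6.28) / 8.261 = 6.762 mg/L.
Travel time t = 2.8e+04 m / 0.88 m/s = 3.182e+04 s = 0.3683 d.
C = 6.762·exp(−0.56·0.3683) = 6.762·0.8136 = 5.502 mg/L.

5.50 mg/L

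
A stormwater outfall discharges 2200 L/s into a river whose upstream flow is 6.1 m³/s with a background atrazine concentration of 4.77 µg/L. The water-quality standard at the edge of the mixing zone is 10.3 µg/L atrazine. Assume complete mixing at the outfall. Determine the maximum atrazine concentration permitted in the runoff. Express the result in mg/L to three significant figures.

0.0256 mg/L

2200 L/s = 2.2 m³/s.
4.77 µg/L = 0.00477 mg/L.
10.3 µg/L = 0.0103 mg/L.
Mass balance: 0.0103·8.3 = 2.2·Cₑ + 6.1·0.00477.
Cₑ = (0.08549 − 0.0291) / 2.2 = 0.02563 mg/L.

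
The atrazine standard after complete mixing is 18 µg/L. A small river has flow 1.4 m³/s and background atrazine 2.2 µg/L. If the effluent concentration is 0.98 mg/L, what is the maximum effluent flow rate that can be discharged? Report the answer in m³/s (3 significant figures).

2.2 µg/L = 0.0022 mg/L.
18 µg/L = 0.018 mg/L.
Mass balance at complete mixing: C_std·(Q_w + Q_r) = Q_w·C_e + Q_r·C_b.
Rearranging, Q_w = Q_r·(C_std − C_b)/(C_e − C_std) = 1.4·(0.018 − 0.0022) / (0.98 − 0.018) = 0.02299 m³/s.

0.0230 m³/s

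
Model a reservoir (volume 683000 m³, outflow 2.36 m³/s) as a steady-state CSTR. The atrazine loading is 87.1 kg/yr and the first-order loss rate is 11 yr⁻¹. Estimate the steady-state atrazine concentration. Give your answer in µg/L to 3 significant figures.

Outflow Q = 2.36 m³/s × 3.156e+07 s/yr = 7.448e+07 m³/yr.
Steady-state CSTR mass balance: W = Q·C + k·V·C, so C = W/(Q + kV).
Q + kV = 7.448e+07 + 11·683000 = 8.199e+07 m³/yr.
C = 87.1/8.199e+07 = 1.062e-06 kg/m³ = 0.001062 mg/L = 1.062 µg/L.

1.06 µg/L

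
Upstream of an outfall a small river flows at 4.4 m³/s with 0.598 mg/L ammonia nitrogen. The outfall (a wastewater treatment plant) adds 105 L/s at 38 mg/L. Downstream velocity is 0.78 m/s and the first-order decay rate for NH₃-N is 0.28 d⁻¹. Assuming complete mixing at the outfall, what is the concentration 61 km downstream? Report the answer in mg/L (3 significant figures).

1.14 mg/L

105 L/s = 0.105 m³/s.
After complete mixing, C₀ = (0.105·38 + 4.4·0.598) / 4.505 = 1.47 mg/L.
Travel time t = 6.1e+04 m / 0.78 m/s = 7.821e+04 s = 0.9052 d.
C = 1.47·exp(−0.28·0.9052) = 1.47·0.7761 = 1.141 mg/L.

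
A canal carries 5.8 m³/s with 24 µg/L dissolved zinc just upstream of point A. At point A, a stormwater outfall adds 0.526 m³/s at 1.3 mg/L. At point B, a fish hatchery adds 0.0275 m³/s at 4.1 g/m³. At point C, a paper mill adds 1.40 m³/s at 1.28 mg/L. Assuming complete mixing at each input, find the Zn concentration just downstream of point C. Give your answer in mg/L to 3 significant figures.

0.352 mg/L

24 µg/L = 0.024 mg/L.
After input A: C = (5.8·0.024 + 0.526·1.3) / 6.326 = 0.1301 mg/L.
After input B: C = (6.326·0.1301 + 0.0275·4.1) / 6.353 = 0.1473 mg/L.
After input C: C = (6.353·0.1473 + 1.4·1.28) / 7.753 = 0.3518 mg/L.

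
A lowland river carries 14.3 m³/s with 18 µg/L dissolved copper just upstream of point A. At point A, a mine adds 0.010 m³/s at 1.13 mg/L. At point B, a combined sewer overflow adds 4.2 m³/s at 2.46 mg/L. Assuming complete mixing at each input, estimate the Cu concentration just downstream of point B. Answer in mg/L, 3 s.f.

18 µg/L = 0.018 mg/L.
After input A: C = (14.3·0.018 + 0.01·1.13) / 14.31 = 0.01878 mg/L.
After input B: C = (14.31·0.01878 + 4.2·2.46) / 18.51 = 0.5727 mg/L.

0.573 mg/L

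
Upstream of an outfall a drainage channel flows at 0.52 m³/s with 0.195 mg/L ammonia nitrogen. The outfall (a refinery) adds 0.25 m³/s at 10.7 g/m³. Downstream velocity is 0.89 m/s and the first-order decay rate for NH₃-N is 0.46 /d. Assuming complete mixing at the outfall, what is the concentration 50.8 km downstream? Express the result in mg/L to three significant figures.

After complete mixing, C₀ = (0.25·10.7 + 0.52·0.195) / 0.77 = 3.606 mg/L.
Travel time t = 5.08e+04 m / 0.89 m/s = 5.708e+04 s = 0.6606 d.
C = 3.606·exp(−0.46·0.6606) = 3.606·0.7379 = 2.661 mg/L.

2.66 mg/L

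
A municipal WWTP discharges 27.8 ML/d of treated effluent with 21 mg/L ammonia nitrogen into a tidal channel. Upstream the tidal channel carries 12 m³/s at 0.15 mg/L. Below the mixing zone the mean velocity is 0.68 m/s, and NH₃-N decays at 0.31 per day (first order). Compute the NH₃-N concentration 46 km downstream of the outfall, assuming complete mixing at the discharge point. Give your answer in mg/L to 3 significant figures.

0.545 mg/L

27.8 ML/d = 0.3218 m³/s.
After complete mixing, C₀ = (0.3218·21 + 12·0.15) / 12.32 = 0.6945 mg/L.
Travel time t = 4.6e+04 m / 0.68 m/s = 6.765e+04 s = 0.783 d.
C = 0.6945·exp(−0.31·0.783) = 0.6945·0.7845 = 0.5448 mg/L.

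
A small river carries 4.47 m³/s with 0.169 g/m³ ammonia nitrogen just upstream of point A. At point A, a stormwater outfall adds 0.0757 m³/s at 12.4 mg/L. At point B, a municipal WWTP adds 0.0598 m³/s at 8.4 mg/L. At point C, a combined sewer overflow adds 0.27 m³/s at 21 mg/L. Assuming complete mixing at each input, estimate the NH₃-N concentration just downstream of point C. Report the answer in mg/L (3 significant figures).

After input A: C = (4.47·0.169 + 0.0757·12.4) / 4.546 = 0.3727 mg/L.
After input B: C = (4.546·0.3727 + 0.0598·8.4) / 4.606 = 0.4769 mg/L.
After input C: C = (4.606·0.4769 + 0.27·21) / 4.876 = 1.613 mg/L.

1.61 mg/L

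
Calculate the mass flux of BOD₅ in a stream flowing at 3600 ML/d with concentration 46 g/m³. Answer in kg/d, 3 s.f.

3600 ML/d = 41.67 m³/s.
Mass flux = Q·C = 41.67 m³/s × 46 g/m³ = 1917 g/s.
= 1917 g/s × 86.4 = 1.656e+05 kg/d.

166000 kg/d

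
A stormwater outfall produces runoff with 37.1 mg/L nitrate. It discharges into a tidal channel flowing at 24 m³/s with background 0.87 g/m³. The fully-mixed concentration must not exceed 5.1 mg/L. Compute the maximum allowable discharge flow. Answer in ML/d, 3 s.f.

274 ML/d

Mass balance at complete mixing: C_std·(Q_w + Q_r) = Q_w·C_e + Q_r·C_b.
Rearranging, Q_w = Q_r·(C_std − C_b)/(C_e − C_std) = 24·(5.1 − 0.87) / (37.1 − 5.1) = 3.172 m³/s.
= 274.1 ML/d.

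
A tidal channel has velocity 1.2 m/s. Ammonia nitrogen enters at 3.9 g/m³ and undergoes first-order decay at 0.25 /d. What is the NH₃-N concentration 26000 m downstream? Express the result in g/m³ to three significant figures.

3.66 g/m³

Travel time t = 26000 m / 1.2 m/s = 2.6e+04/1.2 = 2.167e+04 s = 0.2508 d.
First-order decay: C = 3.9·exp(−0.25·0.2508) = 3.9·0.9392 = 3.663 g/m³.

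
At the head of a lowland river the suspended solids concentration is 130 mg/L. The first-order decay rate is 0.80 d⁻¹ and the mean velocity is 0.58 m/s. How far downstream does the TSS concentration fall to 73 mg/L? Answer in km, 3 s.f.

From C = C₀·e^(−kt), t = ln(C₀/C)/k = ln(130/73)/0.80 = 0.5771/0.80 = 0.7213 d.
Distance = v·t = 0.58 m/s × 6.232e+04 s = 3.615e+04 m = 36.15 km.

36.1 km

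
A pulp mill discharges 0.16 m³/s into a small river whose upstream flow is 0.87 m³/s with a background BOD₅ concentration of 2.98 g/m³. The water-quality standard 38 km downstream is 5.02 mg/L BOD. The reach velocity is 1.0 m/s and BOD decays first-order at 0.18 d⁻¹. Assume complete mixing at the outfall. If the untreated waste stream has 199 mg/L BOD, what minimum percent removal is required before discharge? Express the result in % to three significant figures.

Travel time to the compliance point: t = 3.8e+04/1.0 = 3.8e+04 s = 0.4398 d; decay factor exp(−0.18·0.4398) = 0.9239.
So the concentration just after mixing may be at most 5.02/0.9239 = 5.434 mg/L.
Mass balance: 5.434·1.03 = 0.16·Cₑ + 0.87·2.98.
Cₑ = (5.597 − 2.593) / 0.16 = 18.77 mg/L.
Required removal = 1 − 18.77/199 = 90.57 %.

90.6 %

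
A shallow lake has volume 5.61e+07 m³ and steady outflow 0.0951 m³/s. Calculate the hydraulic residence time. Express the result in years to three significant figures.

Q = 0.0951 m³/s × 3.156e+07 s/yr = 3.001e+06 m³/yr.
Hydraulic residence time τ = V/Q = 5.61e+07/3.001e+06 = 18.69 yr.

18.7 yr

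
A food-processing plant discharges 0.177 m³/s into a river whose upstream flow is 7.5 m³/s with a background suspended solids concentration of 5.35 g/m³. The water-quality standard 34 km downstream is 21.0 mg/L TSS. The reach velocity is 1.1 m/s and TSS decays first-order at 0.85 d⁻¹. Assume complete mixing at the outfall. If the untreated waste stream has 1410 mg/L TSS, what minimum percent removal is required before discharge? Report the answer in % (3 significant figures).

28.5 %

Travel time to the compliance point: t = 3.4e+04/1.1 = 3.091e+04 s = 0.3577 d; decay factor exp(−0.85·0.3577) = 0.7378.
So the concentration just after mixing may be at most 21/0.7378 = 28.46 mg/L.
Mass balance: 28.46·7.677 = 0.177·Cₑ + 7.5·5.35.
Cₑ = (218.5 − 40.12) / 0.177 = 1008 mg/L.
Required removal = 1 − 1008/1410 = 28.52 %.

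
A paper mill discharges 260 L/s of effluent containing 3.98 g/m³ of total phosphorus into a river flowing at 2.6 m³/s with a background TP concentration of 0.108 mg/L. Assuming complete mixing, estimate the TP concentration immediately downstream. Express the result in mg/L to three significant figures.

0.460 mg/L

260 L/s = 0.26 m³/s.
Flow-weighted mixing gives C = (0.26·3.98 + 2.6·0.108) / (0.26 + 2.6) = 1.316/2.86 = 0.46 mg/L.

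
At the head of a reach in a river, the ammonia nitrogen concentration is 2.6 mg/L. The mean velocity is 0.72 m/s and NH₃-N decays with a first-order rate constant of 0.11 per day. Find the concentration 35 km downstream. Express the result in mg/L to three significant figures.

Travel time t = 35 km / 0.72 m/s = 3.5e+04/0.72 = 4.861e+04 s = 0.5626 d.
First-order decay: C = 2.6·exp(−0.11·0.5626) = 2.6·0.94 = 2.444 mg/L.

2.44 mg/L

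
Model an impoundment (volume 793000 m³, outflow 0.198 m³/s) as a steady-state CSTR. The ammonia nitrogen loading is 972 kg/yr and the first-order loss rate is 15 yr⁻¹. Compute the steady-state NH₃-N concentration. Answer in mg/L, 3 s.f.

0.0536 mg/L

Outflow Q = 0.198 m³/s × 3.156e+07 s/yr = 6.248e+06 m³/yr.
Steady-state CSTR mass balance: W = Q·C + k·V·C, so C = W/(Q + kV).
Q + kV = 6.248e+06 + 15·793000 = 1.814e+07 m³/yr.
C = 972/1.814e+07 = 5.357e-05 kg/m³ = 0.05357 mg/L.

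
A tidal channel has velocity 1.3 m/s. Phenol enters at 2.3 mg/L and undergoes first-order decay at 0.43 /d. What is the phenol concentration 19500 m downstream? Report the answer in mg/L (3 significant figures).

2.13 mg/L

Travel time t = 19500 m / 1.3 m/s = 1.95e+04/1.3 = 1.5e+04 s = 0.1736 d.
First-order decay: C = 2.3·exp(−0.43·0.1736) = 2.3·0.9281 = 2.135 mg/L.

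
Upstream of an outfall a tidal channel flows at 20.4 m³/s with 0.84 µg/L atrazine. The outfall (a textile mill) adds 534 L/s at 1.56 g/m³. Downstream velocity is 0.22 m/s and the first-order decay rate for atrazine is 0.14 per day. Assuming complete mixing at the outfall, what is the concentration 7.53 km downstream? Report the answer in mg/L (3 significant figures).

0.0384 mg/L

534 L/s = 0.534 m³/s.
0.84 µg/L = 0.00084 mg/L.
After complete mixing, C₀ = (0.534·1.56 + 20.4·0.00084) / 20.93 = 0.04061 mg/L.
Travel time t = 7530 m / 0.22 m/s = 3.423e+04 s = 0.3961 d.
C = 0.04061·exp(−0.14·0.3961) = 0.04061·0.946 = 0.03842 mg/L.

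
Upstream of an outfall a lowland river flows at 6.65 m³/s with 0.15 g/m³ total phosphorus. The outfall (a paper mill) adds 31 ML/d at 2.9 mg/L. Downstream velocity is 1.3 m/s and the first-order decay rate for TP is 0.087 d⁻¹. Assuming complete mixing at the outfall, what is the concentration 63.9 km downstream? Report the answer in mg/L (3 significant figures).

0.277 mg/L

31 ML/d = 0.3588 m³/s.
After complete mixing, C₀ = (0.3588·2.9 + 6.65·0.15) / 7.009 = 0.2908 mg/L.
Travel time t = 6.39e+04 m / 1.3 m/s = 4.915e+04 s = 0.5689 d.
C = 0.2908·exp(−0.087·0.5689) = 0.2908·0.9517 = 0.2767 mg/L.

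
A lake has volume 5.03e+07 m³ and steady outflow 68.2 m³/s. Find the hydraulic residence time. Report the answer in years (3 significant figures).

Q = 68.2 m³/s × 3.156e+07 s/yr = 2.152e+09 m³/yr.
Hydraulic residence time τ = V/Q = 5.03e+07/2.152e+09 = 0.02337 yr.

0.0234 yr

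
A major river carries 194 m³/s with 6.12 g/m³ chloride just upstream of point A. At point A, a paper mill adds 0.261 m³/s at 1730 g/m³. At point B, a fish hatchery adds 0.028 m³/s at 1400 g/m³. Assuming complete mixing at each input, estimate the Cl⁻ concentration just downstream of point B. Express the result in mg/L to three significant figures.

8.64 mg/L

After input A: C = (194·6.12 + 0.261·1730) / 194.3 = 8.436 mg/L.
After input B: C = (194.3·8.436 + 0.028·1400) / 194.3 = 8.637 mg/L.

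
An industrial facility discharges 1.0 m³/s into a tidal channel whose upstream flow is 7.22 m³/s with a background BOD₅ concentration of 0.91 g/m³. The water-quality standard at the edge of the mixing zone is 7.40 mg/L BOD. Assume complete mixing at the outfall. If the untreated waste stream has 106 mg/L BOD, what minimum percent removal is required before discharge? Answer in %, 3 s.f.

Mass balance: 7.4·8.22 = 1·Cₑ + 7.22·0.91.
Cₑ = (60.83 − 6.57) / 1 = 54.26 mg/L.
Required removal = 1 − 54.26/106 = 48.81 %.

48.8 %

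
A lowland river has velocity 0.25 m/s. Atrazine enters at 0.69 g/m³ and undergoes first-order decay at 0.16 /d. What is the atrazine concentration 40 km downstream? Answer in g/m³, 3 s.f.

0.513 g/m³

Travel time t = 40 km / 0.25 m/s = 4e+04/0.25 = 1.6e+05 s = 1.852 d.
First-order decay: C = 0.69·exp(−0.16·1.852) = 0.69·0.7436 = 0.5131 g/m³.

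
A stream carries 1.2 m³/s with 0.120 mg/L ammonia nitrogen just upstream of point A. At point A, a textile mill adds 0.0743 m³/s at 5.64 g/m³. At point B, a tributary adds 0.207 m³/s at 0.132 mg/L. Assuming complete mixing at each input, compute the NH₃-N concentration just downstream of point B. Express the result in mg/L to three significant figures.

0.399 mg/L

After input A: C = (1.2·0.12 + 0.0743·5.64) / 1.274 = 0.4419 mg/L.
After input B: C = (1.274·0.4419 + 0.207·0.132) / 1.481 = 0.3986 mg/L.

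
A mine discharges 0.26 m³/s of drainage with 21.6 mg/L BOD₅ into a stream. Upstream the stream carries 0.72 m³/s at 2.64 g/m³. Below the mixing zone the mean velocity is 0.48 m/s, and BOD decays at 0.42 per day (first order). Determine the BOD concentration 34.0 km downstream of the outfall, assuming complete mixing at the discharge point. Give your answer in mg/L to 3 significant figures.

After complete mixing, C₀ = (0.26·21.6 + 0.72·2.64) / 0.98 = 7.67 mg/L.
Travel time t = 3.4e+04 m / 0.48 m/s = 7.083e+04 s = 0.8198 d.
C = 7.67·exp(−0.42·0.8198) = 7.67·0.7087 = 5.436 mg/L.

5.44 mg/L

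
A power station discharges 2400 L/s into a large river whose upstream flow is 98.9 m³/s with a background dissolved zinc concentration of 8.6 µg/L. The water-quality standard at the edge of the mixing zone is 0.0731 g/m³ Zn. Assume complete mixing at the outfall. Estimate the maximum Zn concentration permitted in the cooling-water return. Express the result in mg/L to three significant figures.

2.73 mg/L

2400 L/s = 2.4 m³/s.
8.6 µg/L = 0.0086 mg/L.
Mass balance: 0.0731·101.3 = 2.4·Cₑ + 98.9·0.0086.
Cₑ = (7.405 − 0.8505) / 2.4 = 2.731 mg/L.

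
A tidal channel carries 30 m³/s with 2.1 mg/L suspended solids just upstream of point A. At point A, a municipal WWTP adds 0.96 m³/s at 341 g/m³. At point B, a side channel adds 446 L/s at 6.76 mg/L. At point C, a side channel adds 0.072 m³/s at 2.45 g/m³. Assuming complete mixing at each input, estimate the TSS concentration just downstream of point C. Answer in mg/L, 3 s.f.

After input A: C = (30·2.1 + 0.96·341) / 30.96 = 12.61 mg/L.
446 L/s = 0.446 m³/s.
After input B: C = (30.96·12.61 + 0.446·6.76) / 31.41 = 12.53 mg/L.
After input C: C = (31.41·12.53 + 0.072·2.45) / 31.48 = 12.5 mg/L.

12.5 mg/L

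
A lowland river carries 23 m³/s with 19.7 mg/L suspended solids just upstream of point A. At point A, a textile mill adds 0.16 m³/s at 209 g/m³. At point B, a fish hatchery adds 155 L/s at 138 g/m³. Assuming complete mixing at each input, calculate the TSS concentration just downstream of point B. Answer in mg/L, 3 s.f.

21.8 mg/L

After input A: C = (23·19.7 + 0.16·209) / 23.16 = 21.01 mg/L.
155 L/s = 0.155 m³/s.
After input B: C = (23.16·21.01 + 0.155·138) / 23.32 = 21.79 mg/L.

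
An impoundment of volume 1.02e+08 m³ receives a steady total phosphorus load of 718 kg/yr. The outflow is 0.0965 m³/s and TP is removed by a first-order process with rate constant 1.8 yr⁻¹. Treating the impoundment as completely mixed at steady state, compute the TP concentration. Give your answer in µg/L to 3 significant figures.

Outflow Q = 0.0965 m³/s × 3.156e+07 s/yr = 3.045e+06 m³/yr.
Steady-state CSTR mass balance: W = Q·C + k·V·C, so C = W/(Q + kV).
Q + kV = 3.045e+06 + 1.8·1.02e+08 = 1.866e+08 m³/yr.
C = 718/1.866e+08 = 3.847e-06 kg/m³ = 0.003847 mg/L = 3.847 µg/L.

3.85 µg/L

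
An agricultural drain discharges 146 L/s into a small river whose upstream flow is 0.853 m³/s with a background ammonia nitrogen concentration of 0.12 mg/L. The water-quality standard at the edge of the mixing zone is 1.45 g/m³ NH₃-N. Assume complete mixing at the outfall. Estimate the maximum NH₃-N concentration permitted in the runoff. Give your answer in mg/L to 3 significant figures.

146 L/s = 0.146 m³/s.
Mass balance: 1.45·0.999 = 0.146·Cₑ + 0.853·0.12.
Cₑ = (1.449 − 0.1024) / 0.146 = 9.22 mg/L.

9.22 mg/L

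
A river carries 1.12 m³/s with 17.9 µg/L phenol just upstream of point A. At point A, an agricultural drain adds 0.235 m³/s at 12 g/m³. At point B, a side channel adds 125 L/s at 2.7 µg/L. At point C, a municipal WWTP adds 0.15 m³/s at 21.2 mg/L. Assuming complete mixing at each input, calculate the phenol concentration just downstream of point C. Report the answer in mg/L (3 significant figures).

17.9 µg/L = 0.0179 mg/L.
After input A: C = (1.12·0.0179 + 0.235·12) / 1.355 = 2.096 mg/L.
125 L/s = 0.125 m³/s.
2.7 µg/L = 0.0027 mg/L.
After input B: C = (1.355·2.096 + 0.125·0.0027) / 1.48 = 1.919 mg/L.
After input C: C = (1.48·1.919 + 0.15·21.2) / 1.63 = 3.693 mg/L.

3.69 mg/L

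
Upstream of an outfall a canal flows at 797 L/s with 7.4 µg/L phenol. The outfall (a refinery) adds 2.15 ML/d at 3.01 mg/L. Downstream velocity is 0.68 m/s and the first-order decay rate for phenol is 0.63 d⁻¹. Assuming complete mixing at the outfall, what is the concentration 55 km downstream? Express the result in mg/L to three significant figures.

2.15 ML/d = 0.02488 m³/s.
797 L/s = 0.797 m³/s.
7.4 µg/L = 0.0074 mg/L.
After complete mixing, C₀ = (0.02488·3.01 + 0.797·0.0074) / 0.8219 = 0.09831 mg/L.
Travel time t = 5.5e+04 m / 0.68 m/s = 8.088e+04 s = 0.9361 d.
C = 0.09831·exp(−0.63·0.9361) = 0.09831·0.5545 = 0.05451 mg/L.

0.0545 mg/L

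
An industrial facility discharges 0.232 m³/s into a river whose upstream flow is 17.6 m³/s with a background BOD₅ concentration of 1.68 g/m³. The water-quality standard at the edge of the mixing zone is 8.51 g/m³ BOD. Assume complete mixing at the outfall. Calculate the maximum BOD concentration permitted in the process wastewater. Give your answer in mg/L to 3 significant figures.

Mass balance: 8.51·17.83 = 0.232·Cₑ + 17.6·1.68.
Cₑ = (151.8 − 29.57) / 0.232 = 526.6 mg/L.

527 mg/L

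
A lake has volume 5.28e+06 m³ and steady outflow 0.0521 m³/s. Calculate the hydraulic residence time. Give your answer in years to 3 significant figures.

3.21 yr

Q = 0.0521 m³/s × 3.156e+07 s/yr = 1.644e+06 m³/yr.
Hydraulic residence time τ = V/Q = 5.28e+06/1.644e+06 = 3.211 yr.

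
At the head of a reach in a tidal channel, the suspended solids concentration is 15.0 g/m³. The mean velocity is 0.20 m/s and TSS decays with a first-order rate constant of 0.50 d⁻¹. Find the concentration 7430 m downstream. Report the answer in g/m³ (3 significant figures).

12.1 g/m³

Travel time t = 7430 m / 0.20 m/s = 7430/0.20 = 3.715e+04 s = 0.43 d.
First-order decay: C = 15.0·exp(−0.50·0.43) = 15.0·0.8066 = 12.1 g/m³.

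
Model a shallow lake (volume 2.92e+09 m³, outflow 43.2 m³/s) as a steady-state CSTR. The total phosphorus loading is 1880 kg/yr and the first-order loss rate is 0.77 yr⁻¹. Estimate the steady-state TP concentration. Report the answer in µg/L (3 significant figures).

Outflow Q = 43.2 m³/s × 3.156e+07 s/yr = 1.363e+09 m³/yr.
Steady-state CSTR mass balance: W = Q·C + k·V·C, so C = W/(Q + kV).
Q + kV = 1.363e+09 + 0.77·2.92e+09 = 3.612e+09 m³/yr.
C = 1880/3.612e+09 = 5.205e-07 kg/m³ = 0.0005205 mg/L = 0.5205 µg/L.

0.521 µg/L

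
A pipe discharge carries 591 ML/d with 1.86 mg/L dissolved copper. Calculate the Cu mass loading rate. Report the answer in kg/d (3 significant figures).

1100 kg/d

591 ML/d = 6.84 m³/s.
Mass flux = Q·C = 6.84 m³/s × 1.86 g/m³ = 12.72 g/s.
= 12.72 g/s × 86.4 = 1099 kg/d.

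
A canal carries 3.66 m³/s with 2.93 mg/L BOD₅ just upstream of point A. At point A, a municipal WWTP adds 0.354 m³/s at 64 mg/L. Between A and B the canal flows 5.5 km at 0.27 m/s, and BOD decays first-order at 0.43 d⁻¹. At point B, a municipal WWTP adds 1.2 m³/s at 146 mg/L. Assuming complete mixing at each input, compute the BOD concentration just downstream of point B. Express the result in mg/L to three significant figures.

39.4 mg/L

After input A: C = (3.66·2.93 + 0.354·64) / 4.014 = 8.316 mg/L.
Over the 5.5 km reach to input B (t = 2.037e+04 s = 0.2358 d), decay gives C = 8.316·exp(−0.43·0.2358) = 7.514 mg/L.
After input B: C = (4.014·7.514 + 1.2·146) / 5.214 = 39.39 mg/L.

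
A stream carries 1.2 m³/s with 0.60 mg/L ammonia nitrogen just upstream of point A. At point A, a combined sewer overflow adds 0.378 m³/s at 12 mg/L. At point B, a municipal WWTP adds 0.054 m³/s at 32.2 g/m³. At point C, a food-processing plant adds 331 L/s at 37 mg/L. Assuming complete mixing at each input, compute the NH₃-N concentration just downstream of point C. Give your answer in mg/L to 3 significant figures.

9.80 mg/L

After input A: C = (1.2·0.6 + 0.378·12) / 1.578 = 3.331 mg/L.
After input B: C = (1.578·3.331 + 0.054·32.2) / 1.632 = 4.286 mg/L.
331 L/s = 0.331 m³/s.
After input C: C = (1.632·4.286 + 0.331·37) / 1.963 = 9.802 mg/L.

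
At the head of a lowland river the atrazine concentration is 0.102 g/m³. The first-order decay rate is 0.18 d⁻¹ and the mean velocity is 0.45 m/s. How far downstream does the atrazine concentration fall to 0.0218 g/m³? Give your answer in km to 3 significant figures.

From C = C₀·e^(−kt), t = ln(C₀/C)/k = ln(0.102/0.0218)/0.18 = 1.543/0.18 = 8.573 d.
Distance = v·t = 0.45 m/s × 7.407e+05 s = 3.333e+05 m = 333.3 km.

333 km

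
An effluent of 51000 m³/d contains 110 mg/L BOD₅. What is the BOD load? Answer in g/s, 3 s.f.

51000 m³/d = 0.5903 m³/s.
Mass flux = Q·C = 0.5903 m³/s × 110 g/m³ = 64.93 g/s.

64.9 g/s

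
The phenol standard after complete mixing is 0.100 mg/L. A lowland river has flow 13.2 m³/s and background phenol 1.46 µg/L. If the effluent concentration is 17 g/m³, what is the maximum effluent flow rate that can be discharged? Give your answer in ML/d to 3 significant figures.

1.46 µg/L = 0.00146 mg/L.
Mass balance at complete mixing: C_std·(Q_w + Q_r) = Q_w·C_e + Q_r·C_b.
Rearranging, Q_w = Q_r·(C_std − C_b)/(C_e − C_std) = 13.2·(0.1 − 0.00146) / (17 − 0.1) = 0.07697 m³/s.
= 6.65 ML/d.

6.65 ML/d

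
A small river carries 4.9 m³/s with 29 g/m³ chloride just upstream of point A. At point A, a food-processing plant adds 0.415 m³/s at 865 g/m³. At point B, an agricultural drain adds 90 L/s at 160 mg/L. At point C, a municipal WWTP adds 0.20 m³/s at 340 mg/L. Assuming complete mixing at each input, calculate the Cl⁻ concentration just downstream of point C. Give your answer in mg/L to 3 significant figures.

After input A: C = (4.9·29 + 0.415·865) / 5.315 = 94.28 mg/L.
90 L/s = 0.09 m³/s.
After input B: C = (5.315·94.28 + 0.09·160) / 5.405 = 95.37 mg/L.
After input C: C = (5.405·95.37 + 0.2·340) / 5.605 = 104.1 mg/L.

104 mg/L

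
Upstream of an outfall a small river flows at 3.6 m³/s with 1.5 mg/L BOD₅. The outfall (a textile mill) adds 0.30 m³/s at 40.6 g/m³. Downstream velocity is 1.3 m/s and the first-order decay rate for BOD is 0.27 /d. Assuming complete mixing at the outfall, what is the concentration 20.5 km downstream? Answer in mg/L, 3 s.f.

After complete mixing, C₀ = (0.3·40.6 + 3.6·1.5) / 3.9 = 4.508 mg/L.
Travel time t = 2.05e+04 m / 1.3 m/s = 1.577e+04 s = 0.1825 d.
C = 4.508·exp(−0.27·0.1825) = 4.508·0.9519 = 4.291 mg/L.

4.29 mg/L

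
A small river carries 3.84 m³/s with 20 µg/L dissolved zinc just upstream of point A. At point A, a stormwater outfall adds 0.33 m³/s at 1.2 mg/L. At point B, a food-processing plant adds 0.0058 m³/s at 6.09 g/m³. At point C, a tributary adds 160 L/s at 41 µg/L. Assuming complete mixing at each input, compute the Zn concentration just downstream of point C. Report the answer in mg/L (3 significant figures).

0.119 mg/L

20 µg/L = 0.02 mg/L.
After input A: C = (3.84·0.02 + 0.33·1.2) / 4.17 = 0.1134 mg/L.
After input B: C = (4.17·0.1134 + 0.0058·6.09) / 4.176 = 0.1217 mg/L.
160 L/s = 0.16 m³/s.
41 µg/L = 0.041 mg/L.
After input C: C = (4.176·0.1217 + 0.16·0.041) / 4.336 = 0.1187 mg/L.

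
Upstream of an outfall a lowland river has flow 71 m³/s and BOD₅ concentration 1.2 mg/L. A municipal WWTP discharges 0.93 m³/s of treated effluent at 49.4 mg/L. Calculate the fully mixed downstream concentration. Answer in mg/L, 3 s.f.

1.82 mg/L

Flow-weighted mixing gives C = (0.93·49.4 + 71·1.2) / (0.93 + 71) = 131.1/71.93 = 1.823 mg/L.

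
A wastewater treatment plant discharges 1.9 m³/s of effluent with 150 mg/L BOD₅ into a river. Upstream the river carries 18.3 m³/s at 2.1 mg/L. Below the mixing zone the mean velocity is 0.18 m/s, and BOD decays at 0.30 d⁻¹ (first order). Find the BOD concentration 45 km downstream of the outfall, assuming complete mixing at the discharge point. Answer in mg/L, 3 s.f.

6.72 mg/L

After complete mixing, C₀ = (1.9·150 + 18.3·2.1) / 20.2 = 16.01 mg/L.
Travel time t = 4.5e+04 m / 0.18 m/s = 2.5e+05 s = 2.894 d.
C = 16.01·exp(−0.30·2.894) = 16.01·0.4198 = 6.721 mg/L.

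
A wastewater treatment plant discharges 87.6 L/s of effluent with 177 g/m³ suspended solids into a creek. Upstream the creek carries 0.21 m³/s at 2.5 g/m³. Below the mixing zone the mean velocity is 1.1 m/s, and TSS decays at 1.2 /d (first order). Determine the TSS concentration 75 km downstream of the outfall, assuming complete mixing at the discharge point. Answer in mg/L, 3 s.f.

87.6 L/s = 0.0876 m³/s.
After complete mixing, C₀ = (0.0876·177 + 0.21·2.5) / 0.2976 = 53.86 mg/L.
Travel time t = 7.5e+04 m / 1.1 m/s = 6.818e+04 s = 0.7891 d.
C = 53.86·exp(−1.2·0.7891) = 53.86·0.3879 = 20.89 mg/L.

20.9 mg/L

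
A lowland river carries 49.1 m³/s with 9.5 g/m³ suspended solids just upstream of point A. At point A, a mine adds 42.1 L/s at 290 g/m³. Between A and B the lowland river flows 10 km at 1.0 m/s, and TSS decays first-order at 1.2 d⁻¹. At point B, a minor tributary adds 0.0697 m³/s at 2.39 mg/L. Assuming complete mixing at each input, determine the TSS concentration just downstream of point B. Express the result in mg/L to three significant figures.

42.1 L/s = 0.0421 m³/s.
After input A: C = (49.1·9.5 + 0.0421·290) / 49.14 = 9.74 mg/L.
Over the 10 km reach to input B (t = 1e+04 s = 0.1157 d), decay gives C = 9.74·exp(−1.2·0.1157) = 8.477 mg/L.
After input B: C = (49.14·8.477 + 0.0697·2.39) / 49.21 = 8.469 mg/L.

8.47 mg/L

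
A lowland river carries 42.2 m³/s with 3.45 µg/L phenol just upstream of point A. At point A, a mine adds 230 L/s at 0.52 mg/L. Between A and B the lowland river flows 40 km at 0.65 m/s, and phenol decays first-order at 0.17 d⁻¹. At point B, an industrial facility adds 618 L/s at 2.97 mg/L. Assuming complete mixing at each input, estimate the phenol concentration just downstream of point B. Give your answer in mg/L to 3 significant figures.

3.45 µg/L = 0.00345 mg/L.
230 L/s = 0.23 m³/s.
After input A: C = (42.2·0.00345 + 0.23·0.52) / 42.43 = 0.00625 mg/L.
Over the 40 km reach to input B (t = 6.154e+04 s = 0.7123 d), decay gives C = 0.00625·exp(−0.17·0.7123) = 0.005537 mg/L.
618 L/s = 0.618 m³/s.
After input B: C = (42.43·0.005537 + 0.618·2.97) / 43.05 = 0.0481 mg/L.

0.0481 mg/L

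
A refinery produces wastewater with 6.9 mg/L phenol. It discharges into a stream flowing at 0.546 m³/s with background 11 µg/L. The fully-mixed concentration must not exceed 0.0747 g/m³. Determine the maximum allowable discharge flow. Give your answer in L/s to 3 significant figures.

5.10 L/s

11 µg/L = 0.011 mg/L.
Mass balance at complete mixing: C_std·(Q_w + Q_r) = Q_w·C_e + Q_r·C_b.
Rearranging, Q_w = Q_r·(C_std − C_b)/(C_e − C_std) = 0.546·(0.0747 − 0.011) / (6.9 − 0.0747) = 0.005096 m³/s.
= 5.096 L/s.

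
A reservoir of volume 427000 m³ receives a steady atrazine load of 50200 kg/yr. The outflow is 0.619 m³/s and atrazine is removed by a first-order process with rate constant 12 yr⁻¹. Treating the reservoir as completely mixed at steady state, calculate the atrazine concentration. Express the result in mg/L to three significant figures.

2.04 mg/L

Outflow Q = 0.619 m³/s × 3.156e+07 s/yr = 1.953e+07 m³/yr.
Steady-state CSTR mass balance: W = Q·C + k·V·C, so C = W/(Q + kV).
Q + kV = 1.953e+07 + 12·427000 = 2.466e+07 m³/yr.
C = 50200/2.466e+07 = 0.002036 kg/m³ = 2.036 mg/L.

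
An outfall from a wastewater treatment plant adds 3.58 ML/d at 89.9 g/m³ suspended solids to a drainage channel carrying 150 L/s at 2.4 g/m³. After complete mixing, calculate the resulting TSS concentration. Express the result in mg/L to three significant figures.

3.58 ML/d = 0.04144 m³/s.
150 L/s = 0.15 m³/s.
By mass balance at complete mixing, C = (0.04144·89.9 + 0.15·2.4) / (0.04144 + 0.15) = 4.085/0.1914 = 21.34 mg/L.

21.3 mg/L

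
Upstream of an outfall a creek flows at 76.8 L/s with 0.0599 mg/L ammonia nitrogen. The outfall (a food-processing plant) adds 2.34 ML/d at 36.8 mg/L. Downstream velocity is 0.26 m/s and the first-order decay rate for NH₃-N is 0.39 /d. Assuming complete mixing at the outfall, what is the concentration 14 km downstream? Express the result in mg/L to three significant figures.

7.56 mg/L

2.34 ML/d = 0.02708 m³/s.
76.8 L/s = 0.0768 m³/s.
After complete mixing, C₀ = (0.02708·36.8 + 0.0768·0.0599) / 0.1039 = 9.638 mg/L.
Travel time t = 1.4e+04 m / 0.26 m/s = 5.385e+04 s = 0.6232 d.
C = 9.638·exp(−0.39·0.6232) = 9.638·0.7842 = 7.559 mg/L.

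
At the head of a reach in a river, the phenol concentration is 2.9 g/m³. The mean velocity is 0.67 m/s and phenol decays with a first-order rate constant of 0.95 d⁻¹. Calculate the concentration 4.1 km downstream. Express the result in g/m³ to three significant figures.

Travel time t = 4.1 km / 0.67 m/s = 4100/0.67 = 6119 s = 0.07083 d.
First-order decay: C = 2.9·exp(−0.95·0.07083) = 2.9·0.9349 = 2.711 g/m³.

2.71 g/m³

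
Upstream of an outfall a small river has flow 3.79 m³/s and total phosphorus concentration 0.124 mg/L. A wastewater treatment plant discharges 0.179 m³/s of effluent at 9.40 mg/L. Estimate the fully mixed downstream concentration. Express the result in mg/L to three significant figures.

By mass balance at complete mixing, C = (0.179·9.4 + 3.79·0.124) / (0.179 + 3.79) = 2.153/3.969 = 0.5423 mg/L.

0.542 mg/L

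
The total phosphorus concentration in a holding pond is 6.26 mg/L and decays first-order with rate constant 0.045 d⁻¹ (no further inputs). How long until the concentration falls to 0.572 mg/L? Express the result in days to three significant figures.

t = ln(C₀/C)/k = ln(6.26/0.572)/0.045 = 2.393/0.045 = 53.17 d.

53.2 d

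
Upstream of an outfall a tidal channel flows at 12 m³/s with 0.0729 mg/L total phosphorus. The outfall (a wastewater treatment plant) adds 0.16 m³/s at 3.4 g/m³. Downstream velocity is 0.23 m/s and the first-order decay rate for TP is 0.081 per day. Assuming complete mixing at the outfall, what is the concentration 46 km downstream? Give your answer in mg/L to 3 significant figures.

After complete mixing, C₀ = (0.16·3.4 + 12·0.0729) / 12.16 = 0.1167 mg/L.
Travel time t = 4.6e+04 m / 0.23 m/s = 2e+05 s = 2.315 d.
C = 0.1167·exp(−0.081·2.315) = 0.1167·0.829 = 0.09673 mg/L.

0.0967 mg/L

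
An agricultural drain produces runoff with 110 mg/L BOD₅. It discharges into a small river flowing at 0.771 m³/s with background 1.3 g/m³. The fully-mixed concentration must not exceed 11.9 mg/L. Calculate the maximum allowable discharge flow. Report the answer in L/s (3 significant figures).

Mass balance at complete mixing: C_std·(Q_w + Q_r) = Q_w·C_e + Q_r·C_b.
Rearranging, Q_w = Q_r·(C_std − C_b)/(C_e − C_std) = 0.771·(11.9 − 1.3) / (110 − 11.9) = 0.08331 m³/s.
= 83.31 L/s.

83.3 L/s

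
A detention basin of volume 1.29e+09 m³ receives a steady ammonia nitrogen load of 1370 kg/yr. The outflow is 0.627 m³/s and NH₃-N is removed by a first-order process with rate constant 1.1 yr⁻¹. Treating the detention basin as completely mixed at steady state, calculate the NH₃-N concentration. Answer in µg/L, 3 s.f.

0.952 µg/L

Outflow Q = 0.627 m³/s × 3.156e+07 s/yr = 1.979e+07 m³/yr.
Steady-state CSTR mass balance: W = Q·C + k·V·C, so C = W/(Q + kV).
Q + kV = 1.979e+07 + 1.1·1.29e+09 = 1.439e+09 m³/yr.
C = 1370/1.439e+09 = 9.522e-07 kg/m³ = 0.0009522 mg/L = 0.9522 µg/L.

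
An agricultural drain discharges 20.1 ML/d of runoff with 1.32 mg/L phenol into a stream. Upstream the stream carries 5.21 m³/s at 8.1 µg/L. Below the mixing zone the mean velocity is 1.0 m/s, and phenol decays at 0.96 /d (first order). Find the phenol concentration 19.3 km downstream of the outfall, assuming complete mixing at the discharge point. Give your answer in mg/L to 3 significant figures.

0.0518 mg/L

20.1 ML/d = 0.2326 m³/s.
8.1 µg/L = 0.0081 mg/L.
After complete mixing, C₀ = (0.2326·1.32 + 5.21·0.0081) / 5.443 = 0.06418 mg/L.
Travel time t = 1.93e+04 m / 1.0 m/s = 1.93e+04 s = 0.2234 d.
C = 0.06418·exp(−0.96·0.2234) = 0.06418·0.807 = 0.05179 mg/L.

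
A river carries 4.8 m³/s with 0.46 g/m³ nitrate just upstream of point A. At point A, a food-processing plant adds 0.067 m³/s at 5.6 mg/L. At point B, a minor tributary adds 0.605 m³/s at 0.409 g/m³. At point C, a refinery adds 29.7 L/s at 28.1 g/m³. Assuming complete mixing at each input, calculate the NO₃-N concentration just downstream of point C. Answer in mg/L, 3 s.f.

0.666 mg/L

After input A: C = (4.8·0.46 + 0.067·5.6) / 4.867 = 0.5308 mg/L.
After input B: C = (4.867·0.5308 + 0.605·0.409) / 5.472 = 0.5173 mg/L.
29.7 L/s = 0.0297 m³/s.
After input C: C = (5.472·0.5173 + 0.0297·28.1) / 5.502 = 0.6662 mg/L.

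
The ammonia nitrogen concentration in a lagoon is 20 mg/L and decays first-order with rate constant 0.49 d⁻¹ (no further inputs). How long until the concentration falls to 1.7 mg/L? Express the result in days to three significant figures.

5.03 d

t = ln(C₀/C)/k = ln(20/1.7)/0.49 = 2.465/0.49 = 5.031 d.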